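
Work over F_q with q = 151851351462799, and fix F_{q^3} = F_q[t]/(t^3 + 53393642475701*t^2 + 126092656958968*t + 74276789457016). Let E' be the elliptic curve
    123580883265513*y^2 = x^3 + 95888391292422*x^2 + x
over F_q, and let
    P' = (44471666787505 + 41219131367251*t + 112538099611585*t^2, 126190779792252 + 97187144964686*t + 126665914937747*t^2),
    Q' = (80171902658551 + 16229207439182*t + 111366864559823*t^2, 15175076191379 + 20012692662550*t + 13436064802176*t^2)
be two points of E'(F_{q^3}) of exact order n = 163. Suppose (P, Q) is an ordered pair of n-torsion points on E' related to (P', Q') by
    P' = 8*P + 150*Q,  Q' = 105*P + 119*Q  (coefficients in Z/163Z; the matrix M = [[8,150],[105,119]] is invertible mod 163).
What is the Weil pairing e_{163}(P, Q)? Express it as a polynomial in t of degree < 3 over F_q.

1250873301683 + 42694928952582*t + 5094497601606*t^2

Since e_{163}(P,P)=e_{163}(Q,Q)=1 and e_{163}(Q,P)=e_{163}(P,Q)^{-1}, expanding e_{163}(8*P + 150*Q,105*P + 119*Q) leaves e(P,Q)^det(M).
det M = 8*119 - 150*105 = -14798 = 35 (mod 163); 35^{-1} = 14 (mod 163).
(x,y)|->(47672705108701x+134157086846174,47672705108701y) sends E' to y^2=x^3+35989778307944*x+92602097493887.
n = 163 = (10100011)_2 (8 bits, wt 4); accumulate f_{163,P'}(Q'+S)/f_{163,P'}(S) along the 7-step ladder.
Result: e(P',Q') = 145892435367354 + 47352836912200*t + 92483434942674*t^2.
Hence e(P,Q) = 1250873301683 + 42694928952582*t + 5094497601606*t^2 in F_{151851351462799^3}^*.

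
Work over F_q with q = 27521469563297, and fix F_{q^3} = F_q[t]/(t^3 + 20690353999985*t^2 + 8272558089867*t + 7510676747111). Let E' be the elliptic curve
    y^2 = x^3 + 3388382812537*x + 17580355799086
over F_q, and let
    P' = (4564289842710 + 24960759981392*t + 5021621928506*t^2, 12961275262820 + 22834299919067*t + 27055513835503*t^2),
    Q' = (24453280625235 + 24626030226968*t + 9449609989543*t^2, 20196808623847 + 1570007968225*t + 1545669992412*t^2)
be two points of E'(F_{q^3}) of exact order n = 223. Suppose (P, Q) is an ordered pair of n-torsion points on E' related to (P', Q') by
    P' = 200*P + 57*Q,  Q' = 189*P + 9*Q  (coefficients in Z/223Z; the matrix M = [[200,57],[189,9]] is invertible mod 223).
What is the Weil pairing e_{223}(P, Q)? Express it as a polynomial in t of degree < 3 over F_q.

e_{223}(aP+bQ,cP+dQ) = e_{223}(P,Q)^(ad-bc); with (a,b,c,d)=(200,57,189,9) this gives the det-223 law.
200*9 - 57*189 = -8973; reduced mod 223: det = 170, inverse 122.
Miller loop for e_{223} over F_{27521469563297^3}: bits of 223 = 11011111; 7 double steps + 6 add steps, l/v at each.
So e_{223}(P',Q') = 11703175618855 + 16468842873414*t + 23128225824483*t^2.
e_{223}(P,Q) = (11703175618855 + 16468842873414*t + 23128225824483*t^2)^{122} = 1830134854551 + 21670650908307*t + 1954907839616*t^2.

1830134854551 + 21670650908307*t + 1954907839616*t^2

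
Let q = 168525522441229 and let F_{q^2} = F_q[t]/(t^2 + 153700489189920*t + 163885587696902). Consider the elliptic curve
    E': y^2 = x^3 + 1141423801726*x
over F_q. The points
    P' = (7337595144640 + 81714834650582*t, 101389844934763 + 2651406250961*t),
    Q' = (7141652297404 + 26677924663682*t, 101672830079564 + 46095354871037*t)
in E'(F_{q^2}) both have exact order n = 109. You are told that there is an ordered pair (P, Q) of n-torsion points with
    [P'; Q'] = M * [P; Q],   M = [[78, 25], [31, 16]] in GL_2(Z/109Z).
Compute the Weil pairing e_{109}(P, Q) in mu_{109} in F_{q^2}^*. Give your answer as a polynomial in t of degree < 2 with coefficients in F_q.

11897972906031 + 91982124968872*t

Under M = [[78,25],[31,16]] in GL_2(Z/109), e_{109}(P',Q') = e_{109}(P,Q)^(78*16-25*31 mod 109).
Hence e(P,Q) = e(P',Q')^{56} where 56 = 37^{-1} mod 109.
n = 109 = (1101101)_2 (7 bits, wt 5); accumulate f_{109,P'}(Q'+S)/f_{109,P'}(S) along the 6-step ladder.
e_{109}(P',Q') = 84214847507755 + 36788136887749*t.
e_{109}(P,Q) = (84214847507755 + 36788136887749*t)^{56} = 11897972906031 + 91982124968872*t.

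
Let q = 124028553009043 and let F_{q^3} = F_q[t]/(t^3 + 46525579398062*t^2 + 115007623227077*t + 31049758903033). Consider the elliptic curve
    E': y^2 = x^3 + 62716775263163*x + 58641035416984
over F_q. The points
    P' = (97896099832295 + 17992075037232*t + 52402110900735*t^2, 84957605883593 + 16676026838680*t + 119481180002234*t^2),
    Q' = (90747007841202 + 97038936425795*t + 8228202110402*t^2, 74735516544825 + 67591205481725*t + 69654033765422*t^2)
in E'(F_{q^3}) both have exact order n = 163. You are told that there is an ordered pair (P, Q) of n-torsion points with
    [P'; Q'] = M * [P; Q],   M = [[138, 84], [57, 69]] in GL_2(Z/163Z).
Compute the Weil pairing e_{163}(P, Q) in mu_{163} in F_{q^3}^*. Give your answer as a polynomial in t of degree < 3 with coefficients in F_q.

8098983737439 + 16449807824397*t + 29979140509098*t^2

Alternating bilinearity on E[163] (values in mu_{163} in F_{124028553009043^3}) gives e(P',Q') = e(P,Q)^det(M).
Hence e(P,Q) = e(P',Q')^{70} where 70 = 7^{-1} mod 163.
Double-and-add over 10100011: 8-1 doublings, 4-1 additions; each step l_{T,T}/v_{2T} or l_{T,P'}/v at Q'+S for random S.
f_P(D_Q)/f_Q(D_P) = 88612679553711 + 43328570833885*t + 79507947914783*t^2.
(88612679553711 + 43328570833885*t + 79507947914783*t^2)^{70} mod (124028553009043,f) = 8098983737439 + 16449807824397*t + 29979140509098*t^2.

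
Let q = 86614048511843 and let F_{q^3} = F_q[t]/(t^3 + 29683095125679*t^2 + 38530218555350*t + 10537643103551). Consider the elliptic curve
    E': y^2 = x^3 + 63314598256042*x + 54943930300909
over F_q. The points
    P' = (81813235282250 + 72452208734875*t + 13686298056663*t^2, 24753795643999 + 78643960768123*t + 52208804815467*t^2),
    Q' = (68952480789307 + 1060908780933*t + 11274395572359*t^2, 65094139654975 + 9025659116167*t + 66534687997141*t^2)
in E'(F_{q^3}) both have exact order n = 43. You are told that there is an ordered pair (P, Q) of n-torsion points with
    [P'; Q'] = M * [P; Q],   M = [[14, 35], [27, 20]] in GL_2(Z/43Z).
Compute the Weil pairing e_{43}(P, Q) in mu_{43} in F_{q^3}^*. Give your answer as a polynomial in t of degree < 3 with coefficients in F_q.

e_{43} is bilinear + alternating on E[43], so e_{43}(14*P + 35*Q, 27*P + 20*Q) = e_{43}(P,Q)^(14*20-35*27).
So e_{43}(P,Q) = e_{43}(P',Q')^{15}, since 23*15 = 1 mod 43.
Run Miller on y^2=x^3+63314598256042*x+54943930300909 over F_{86614048511843}: ladder 101011 (6 bits); e = f_P(D_Q)/f_Q(D_P).
e_{43}(P',Q') = 64155450567605 + 55286409768579*t + 32322116405751*t^2.
Thus e_{43}(P,Q) = 14878304295797 + 71236613042789*t + 83263337801341*t^2.

14878304295797 + 71236613042789*t + 83263337801341*t^2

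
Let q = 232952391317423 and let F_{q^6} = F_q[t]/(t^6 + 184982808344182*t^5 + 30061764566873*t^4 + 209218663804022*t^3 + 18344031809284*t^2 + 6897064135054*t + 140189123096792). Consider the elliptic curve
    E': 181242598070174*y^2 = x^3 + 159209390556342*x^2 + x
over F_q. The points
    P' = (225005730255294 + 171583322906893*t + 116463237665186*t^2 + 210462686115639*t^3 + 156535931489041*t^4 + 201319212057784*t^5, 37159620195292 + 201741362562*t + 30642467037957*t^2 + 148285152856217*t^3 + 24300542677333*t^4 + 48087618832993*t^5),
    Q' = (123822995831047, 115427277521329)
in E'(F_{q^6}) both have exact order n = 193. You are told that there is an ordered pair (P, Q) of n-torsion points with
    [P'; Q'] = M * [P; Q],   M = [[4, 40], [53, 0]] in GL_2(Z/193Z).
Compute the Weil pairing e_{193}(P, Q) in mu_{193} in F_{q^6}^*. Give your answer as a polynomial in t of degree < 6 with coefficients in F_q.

117868649717936 + 8456110462661*t + 99533614702701*t^2 + 24488511109375*t^3 + 214390889609082*t^4 + 63627765539640*t^5

Under M = [[4,40],[53,0]] in GL_2(Z/193), e_{193}(P',Q') = e_{193}(P,Q)^(4*0-40*53 mod 193).
det M = 4*0 - 40*53 = -2120 = 3 (mod 193); 3^{-1} = 129 (mod 193).
Set x_W=52944853735639*u+120060960405528, y_W=52944853735639*v; then E': y_W^2=x_W^3+66895219601817*x_W+73543604042500.
n = 193 = (11000001)_2 (8 bits, wt 3); accumulate f_{193,P'}(Q'+S)/f_{193,P'}(S) along the 7-step ladder.
The quotient is 219326250824495 + 175520799029021*t + 127459740626346*t^2 + 150098954578710*t^3 + 74435728819994*t^4 + 198338041838022*t^5.
e_{193}(P,Q) = (219326250824495 + 175520799029021*t + 127459740626346*t^2 + 150098954578710*t^3 + 74435728819994*t^4 + 198338041838022*t^5)^{129} = 117868649717936 + 8456110462661*t + 99533614702701*t^2 + 24488511109375*t^3 + 214390889609082*t^4 + 63627765539640*t^5.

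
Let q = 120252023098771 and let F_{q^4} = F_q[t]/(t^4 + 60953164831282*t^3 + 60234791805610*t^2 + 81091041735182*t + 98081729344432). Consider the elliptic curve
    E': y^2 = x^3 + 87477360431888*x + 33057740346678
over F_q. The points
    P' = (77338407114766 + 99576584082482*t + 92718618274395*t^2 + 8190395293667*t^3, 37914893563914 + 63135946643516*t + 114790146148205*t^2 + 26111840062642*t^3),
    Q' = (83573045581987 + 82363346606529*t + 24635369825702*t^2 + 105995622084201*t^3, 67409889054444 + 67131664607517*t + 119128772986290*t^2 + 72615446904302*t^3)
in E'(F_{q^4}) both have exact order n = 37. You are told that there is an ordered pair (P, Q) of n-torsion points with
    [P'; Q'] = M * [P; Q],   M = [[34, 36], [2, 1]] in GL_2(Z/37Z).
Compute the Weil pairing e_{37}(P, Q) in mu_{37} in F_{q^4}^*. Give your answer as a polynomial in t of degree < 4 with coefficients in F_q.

32746476686215 + 116246345230956*t + 48230800532533*t^2 + 34449463636845*t^3

Under M = [[34,36],[2,1]] in GL_2(Z/37), e_{37}(P',Q') = e_{37}(P,Q)^(34*1-36*2 mod 37).
So e_{37}(P,Q) = e_{37}(P',Q')^{36}, since 36*36 = 1 mod 37.
Double-and-add over 100101: 6-1 doublings, 3-1 additions; each step l_{T,T}/v_{2T} or l_{T,P'}/v at Q'+S for random S.
f_P(D_Q)/f_Q(D_P) = 63422097510257 + 63596205398225*t + 14220069817327*t^2 + 103548461954918*t^3.
e_{37}(P,Q) = (63422097510257 + 63596205398225*t + 14220069817327*t^2 + 103548461954918*t^3)^{36} = 32746476686215 + 116246345230956*t + 48230800532533*t^2 + 34449463636845*t^3.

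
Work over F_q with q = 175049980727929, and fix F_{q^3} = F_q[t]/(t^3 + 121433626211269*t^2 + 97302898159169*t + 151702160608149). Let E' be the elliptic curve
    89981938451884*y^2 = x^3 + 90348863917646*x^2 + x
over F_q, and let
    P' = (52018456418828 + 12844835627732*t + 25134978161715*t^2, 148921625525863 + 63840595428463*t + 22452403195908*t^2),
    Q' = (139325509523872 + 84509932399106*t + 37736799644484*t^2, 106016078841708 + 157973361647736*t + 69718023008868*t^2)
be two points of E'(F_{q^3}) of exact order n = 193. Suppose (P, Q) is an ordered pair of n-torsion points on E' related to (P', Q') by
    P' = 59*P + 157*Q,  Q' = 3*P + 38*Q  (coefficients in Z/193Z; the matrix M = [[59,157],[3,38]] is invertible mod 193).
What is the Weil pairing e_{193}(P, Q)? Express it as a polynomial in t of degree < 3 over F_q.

e_{193} is bilinear + alternating on E[193], so e_{193}(59*P + 157*Q, 3*P + 38*Q) = e_{193}(P,Q)^(59*38-157*3).
So e_{193}(P,Q) = e_{193}(P',Q')^{176}, since 34*176 = 1 mod 193.
(x,y)|->(45991277695760x+36160023001032,45991277695760y) sends E' to y^2=x^3+104366807539503*x+133335465548992.
Run Miller on y^2=x^3+104366807539503*x+133335465548992 over F_{175049980727929}: ladder 11000001 (8 bits); e = f_P(D_Q)/f_Q(D_P).
Result: e(P',Q') = 98887051857647 + 29437428950296*t + 41457320675297*t^2.
Raise to 176: e(P,Q) = 89896571082357 + 48600976968659*t + 2453307707755*t^2 in mu_{193}.

89896571082357 + 48600976968659*t + 2453307707755*t^2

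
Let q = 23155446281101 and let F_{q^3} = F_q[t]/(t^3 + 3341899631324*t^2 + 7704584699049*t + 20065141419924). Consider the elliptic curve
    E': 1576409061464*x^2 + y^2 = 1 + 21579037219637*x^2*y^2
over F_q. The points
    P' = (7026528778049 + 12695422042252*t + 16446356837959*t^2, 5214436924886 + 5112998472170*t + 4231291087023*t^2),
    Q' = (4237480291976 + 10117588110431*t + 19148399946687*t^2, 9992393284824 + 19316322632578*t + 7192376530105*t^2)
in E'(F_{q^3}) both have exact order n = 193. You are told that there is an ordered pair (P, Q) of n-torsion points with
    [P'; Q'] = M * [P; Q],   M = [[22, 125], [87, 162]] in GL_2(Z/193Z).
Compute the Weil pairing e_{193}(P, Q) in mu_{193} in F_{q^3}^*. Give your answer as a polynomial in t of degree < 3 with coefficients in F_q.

13048587040445 + 13203758270352*t + 23150465930374*t^2

e_{193} is bilinear + alternating on E[193], so e_{193}(22*P + 125*Q, 87*P + 162*Q) = e_{193}(P,Q)^(22*162-125*87).
det(M) mod 193 = 23; its inverse in (Z/193)^* is 42 (check: 23*42 mod 193 = 1).
Edwards a_E,d_E -> Montgomery A=0,B=7056590825291 -> Weierstrass 16576855448134,0 via alpha=0,beta=788204530732.
Double-and-add over 11000001: 8-1 doublings, 3-1 additions; each step l_{T,T}/v_{2T} or l_{T,P'}/v at Q'+S for random S.
Miller gives e_{193}(P',Q') = 19739232991332 + 15896072381769*t + 22289819752736*t^2 in F_{23155446281101^3}.
e_{193}(P,Q) = (19739232991332 + 15896072381769*t + 22289819752736*t^2)^{42} = 13048587040445 + 13203758270352*t + 23150465930374*t^2.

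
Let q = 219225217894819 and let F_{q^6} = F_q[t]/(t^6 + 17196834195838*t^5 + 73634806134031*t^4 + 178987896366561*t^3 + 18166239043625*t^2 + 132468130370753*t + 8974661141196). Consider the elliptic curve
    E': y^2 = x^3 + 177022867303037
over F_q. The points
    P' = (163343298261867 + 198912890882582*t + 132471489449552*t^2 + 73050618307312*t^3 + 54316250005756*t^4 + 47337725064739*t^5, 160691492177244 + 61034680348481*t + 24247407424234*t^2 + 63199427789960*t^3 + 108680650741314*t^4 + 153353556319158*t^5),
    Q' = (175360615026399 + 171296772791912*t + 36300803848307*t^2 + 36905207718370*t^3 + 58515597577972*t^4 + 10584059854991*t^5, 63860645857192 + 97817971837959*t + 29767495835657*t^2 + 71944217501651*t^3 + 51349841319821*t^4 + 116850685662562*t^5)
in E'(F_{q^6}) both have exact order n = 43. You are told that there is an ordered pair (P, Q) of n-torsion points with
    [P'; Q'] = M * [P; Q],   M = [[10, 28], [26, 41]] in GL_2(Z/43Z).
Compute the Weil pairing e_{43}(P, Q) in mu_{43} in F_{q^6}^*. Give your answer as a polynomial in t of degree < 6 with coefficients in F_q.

e_{43} is bilinear + alternating on E[43], so e_{43}(10*P + 28*Q, 26*P + 41*Q) = e_{43}(P,Q)^(10*41-28*26).
det(M) mod 43 = 26; its inverse in (Z/43)^* is 5 (check: 26*5 mod 43 = 1).
n = 43 = (101011)_2 (6 bits, wt 4); accumulate f_{43,P'}(Q'+S)/f_{43,P'}(S) along the 5-step ladder.
e_{43}(P',Q') = 13466903727853 + 14289254747618*t + 207300559258248*t^2 + 30281833739181*t^3 + 118444140037487*t^4 + 97877844327917*t^5.
Thus e_{43}(P,Q) = 1882869780249 + 80649979689903*t + 100634794828350*t^2 + 20831022262355*t^3 + 10749261717743*t^4 + 81254508418931*t^5.

1882869780249 + 80649979689903*t + 100634794828350*t^2 + 20831022262355*t^3 + 10749261717743*t^4 + 81254508418931*t^5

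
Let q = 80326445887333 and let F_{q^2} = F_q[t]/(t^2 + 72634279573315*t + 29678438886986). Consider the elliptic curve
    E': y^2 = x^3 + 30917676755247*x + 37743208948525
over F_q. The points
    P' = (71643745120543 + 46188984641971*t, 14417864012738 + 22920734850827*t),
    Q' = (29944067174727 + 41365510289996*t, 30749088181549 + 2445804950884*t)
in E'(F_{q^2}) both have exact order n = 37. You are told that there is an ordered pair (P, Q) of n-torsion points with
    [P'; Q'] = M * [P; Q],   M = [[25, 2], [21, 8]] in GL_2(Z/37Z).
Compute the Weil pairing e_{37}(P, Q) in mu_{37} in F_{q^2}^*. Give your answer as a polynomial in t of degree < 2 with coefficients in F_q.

Since e_{37}(P,P)=e_{37}(Q,Q)=1 and e_{37}(Q,P)=e_{37}(P,Q)^{-1}, expanding e_{37}(25*P + 2*Q,21*P + 8*Q) leaves e(P,Q)^det(M).
det M = 25*8 - 2*21 = 158 = 10 (mod 37); 10^{-1} = 26 (mod 37).
Miller loop for e_{37} over F_{80326445887333^2}: bits of 37 = 100101; 5 double steps + 2 add steps, l/v at each.
So e_{37}(P',Q') = 72792114219485 + 15412905757976*t.
Thus e_{37}(P,Q) = 43280728472381 + 69079582249435*t.

43280728472381 + 69079582249435*t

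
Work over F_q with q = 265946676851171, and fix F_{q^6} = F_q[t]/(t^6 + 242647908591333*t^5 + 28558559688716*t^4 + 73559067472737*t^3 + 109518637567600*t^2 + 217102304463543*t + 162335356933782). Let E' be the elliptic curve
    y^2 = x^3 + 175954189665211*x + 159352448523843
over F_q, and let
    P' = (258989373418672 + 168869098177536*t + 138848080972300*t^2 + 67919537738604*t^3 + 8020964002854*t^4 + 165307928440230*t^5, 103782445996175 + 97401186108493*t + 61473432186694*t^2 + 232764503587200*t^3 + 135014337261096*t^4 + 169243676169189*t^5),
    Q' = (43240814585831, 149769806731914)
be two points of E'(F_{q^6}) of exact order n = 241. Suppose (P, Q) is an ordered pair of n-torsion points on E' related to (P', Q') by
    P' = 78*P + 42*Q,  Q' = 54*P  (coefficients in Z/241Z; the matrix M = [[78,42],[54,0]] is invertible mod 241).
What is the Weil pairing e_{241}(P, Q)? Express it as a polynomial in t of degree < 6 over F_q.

The 241-Weil pairing on E[241] over F_{265946676851171} is alternating-bilinear: e_{241}(P',Q') = e_{241}(P,Q)^det(M).
Inverting 142 mod 241: 185. Thus e_{241}(P,Q) = e(P',Q')^{185}.
n = 241 = (11110001)_2 (8 bits, wt 5); accumulate f_{241,P'}(Q'+S)/f_{241,P'}(S) along the 7-step ladder.
Miller gives e_{241}(P',Q') = 162592336247987 + 184169809741050*t + 20459963523439*t^2 + 202018935542396*t^3 + 162450207391965*t^4 + 144462988964492*t^5 in F_{265946676851171^6}.
e_{241}(P,Q) = (162592336247987 + 184169809741050*t + 20459963523439*t^2 + 202018935542396*t^3 + 162450207391965*t^4 + 144462988964492*t^5)^{185} = 199132106317756 + 27182220155460*t + 204932559784857*t^2 + 94332366501771*t^3 + 218552761544675*t^4 + 64282012681074*t^5.

199132106317756 + 27182220155460*t + 204932559784857*t^2 + 94332366501771*t^3 + 218552761544675*t^4 + 64282012681074*t^5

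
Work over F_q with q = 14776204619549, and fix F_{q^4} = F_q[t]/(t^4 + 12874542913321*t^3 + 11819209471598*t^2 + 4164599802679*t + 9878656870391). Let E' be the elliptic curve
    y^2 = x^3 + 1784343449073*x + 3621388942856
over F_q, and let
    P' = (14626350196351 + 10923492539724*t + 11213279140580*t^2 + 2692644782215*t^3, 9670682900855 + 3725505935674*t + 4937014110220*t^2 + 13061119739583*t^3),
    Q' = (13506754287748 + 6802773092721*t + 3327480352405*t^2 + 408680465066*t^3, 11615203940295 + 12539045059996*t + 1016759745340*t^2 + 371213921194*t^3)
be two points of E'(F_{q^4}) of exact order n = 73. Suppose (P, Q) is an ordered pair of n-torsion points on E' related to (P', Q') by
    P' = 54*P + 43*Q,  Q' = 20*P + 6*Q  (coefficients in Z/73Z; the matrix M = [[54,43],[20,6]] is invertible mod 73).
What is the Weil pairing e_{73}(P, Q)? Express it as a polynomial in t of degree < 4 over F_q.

e_{73}(aP+bQ,cP+dQ) = e_{73}(P,Q)^(ad-bc); with (a,b,c,d)=(54,43,20,6) this gives the det-73 law.
Hence e(P,Q) = e(P',Q')^{35} where 35 = 48^{-1} mod 73.
Build f_{73,P'} and f_{73,Q'} via the 7-bit ladder of 73=1001001_2; evaluate at shifted divisors; quotient in F_{14776204619549^4}.
f_P(D_Q)/f_Q(D_P) = 6771112567161 + 13846476919579*t + 13422806479248*t^2 + 10018766793455*t^3.
Hence e(P,Q) = 5904074849692 + 4687837700643*t + 2491139450536*t^2 + 5226285818997*t^3 in F_{14776204619549^4}^*.

5904074849692 + 4687837700643*t + 2491139450536*t^2 + 5226285818997*t^3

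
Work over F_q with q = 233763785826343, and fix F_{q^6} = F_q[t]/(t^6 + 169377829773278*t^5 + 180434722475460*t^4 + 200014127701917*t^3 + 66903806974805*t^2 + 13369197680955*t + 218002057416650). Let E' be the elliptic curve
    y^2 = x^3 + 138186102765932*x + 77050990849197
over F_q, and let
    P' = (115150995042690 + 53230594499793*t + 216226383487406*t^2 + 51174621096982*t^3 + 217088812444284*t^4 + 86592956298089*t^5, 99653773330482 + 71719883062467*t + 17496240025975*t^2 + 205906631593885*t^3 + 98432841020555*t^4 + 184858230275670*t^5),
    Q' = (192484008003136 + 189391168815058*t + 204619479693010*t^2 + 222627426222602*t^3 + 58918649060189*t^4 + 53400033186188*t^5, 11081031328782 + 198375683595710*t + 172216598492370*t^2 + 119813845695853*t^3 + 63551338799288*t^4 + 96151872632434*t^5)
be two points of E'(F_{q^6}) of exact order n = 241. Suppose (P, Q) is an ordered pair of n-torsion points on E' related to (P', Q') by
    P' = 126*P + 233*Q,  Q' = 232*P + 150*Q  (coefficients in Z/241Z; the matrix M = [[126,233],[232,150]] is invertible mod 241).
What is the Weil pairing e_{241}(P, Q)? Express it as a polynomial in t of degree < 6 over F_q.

221521203073095 + 161641480335184*t + 107157027360707*t^2 + 159308865598480*t^3 + 19203415524530*t^4 + 148935345797963*t^5

e_{241}(aP+bQ,cP+dQ) = e_{241}(P,Q)^(ad-bc); with (a,b,c,d)=(126,233,232,150) this gives the det-241 law.
So e_{241}(P,Q) = e_{241}(P',Q')^{233}, since 30*233 = 1 mod 241.
Double-and-add over 11110001: 8-1 doublings, 5-1 additions; each step l_{T,T}/v_{2T} or l_{T,P'}/v at Q'+S for random S.
f_P(D_Q)/f_Q(D_P) = 91219860758255 + 223503067188672*t + 6401188345343*t^2 + 154268370061412*t^3 + 179045714657441*t^4 + 8944725083822*t^5.
Raise to 233: e(P,Q) = 221521203073095 + 161641480335184*t + 107157027360707*t^2 + 159308865598480*t^3 + 19203415524530*t^4 + 148935345797963*t^5 in mu_{241}.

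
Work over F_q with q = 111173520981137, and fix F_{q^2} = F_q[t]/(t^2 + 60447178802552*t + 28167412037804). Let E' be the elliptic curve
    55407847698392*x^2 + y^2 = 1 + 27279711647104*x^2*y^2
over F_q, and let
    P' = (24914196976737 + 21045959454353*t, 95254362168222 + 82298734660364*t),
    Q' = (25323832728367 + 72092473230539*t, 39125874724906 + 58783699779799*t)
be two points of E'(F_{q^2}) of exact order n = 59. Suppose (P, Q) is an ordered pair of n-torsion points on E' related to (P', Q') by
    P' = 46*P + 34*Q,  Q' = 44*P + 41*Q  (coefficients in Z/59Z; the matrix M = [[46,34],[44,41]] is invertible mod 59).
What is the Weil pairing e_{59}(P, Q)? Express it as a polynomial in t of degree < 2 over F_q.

The 59-Weil pairing on E[59] over F_{111173520981137} is alternating-bilinear: e_{59}(P',Q') = e_{59}(P,Q)^det(M).
So e_{59}(P,Q) = e_{59}(P',Q')^{41}, since 36*41 = 1 mod 59.
Edwards a_E,d_E -> Montgomery A=22800990700594,B=26429513984807 -> Weierstrass 96703496686989,84211338439791 via alpha=13781259890916,beta=7032034012822.
Double-and-add over 111011: 6-1 doublings, 5-1 additions; each step l_{T,T}/v_{2T} or l_{T,P'}/v at Q'+S for random S.
Result: e(P',Q') = 1117067733066 + 44772553660002*t.
Thus e_{59}(P,Q) = 99499700077020 + 90699254408520*t.

99499700077020 + 90699254408520*t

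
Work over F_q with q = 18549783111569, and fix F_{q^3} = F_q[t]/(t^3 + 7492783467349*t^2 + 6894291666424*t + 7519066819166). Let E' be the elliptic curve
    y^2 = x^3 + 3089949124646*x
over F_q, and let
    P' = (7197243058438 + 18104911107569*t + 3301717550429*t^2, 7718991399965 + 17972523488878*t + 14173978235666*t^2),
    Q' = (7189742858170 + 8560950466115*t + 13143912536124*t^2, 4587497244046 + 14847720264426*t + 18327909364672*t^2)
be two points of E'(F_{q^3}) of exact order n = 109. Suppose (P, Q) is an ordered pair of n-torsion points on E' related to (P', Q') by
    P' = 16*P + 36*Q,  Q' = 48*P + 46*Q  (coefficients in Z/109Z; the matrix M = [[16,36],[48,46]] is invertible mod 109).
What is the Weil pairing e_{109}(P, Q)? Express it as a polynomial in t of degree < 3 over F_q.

Under M = [[16,36],[48,46]] in GL_2(Z/109), e_{109}(P',Q') = e_{109}(P,Q)^(16*46-36*48 mod 109).
Hence e(P,Q) = e(P',Q')^{99} where 99 = 98^{-1} mod 109.
Build f_{109,P'} and f_{109,Q'} via the 7-bit ladder of 109=1101101_2; evaluate at shifted divisors; quotient in F_{18549783111569^3}.
Result: e(P',Q') = 8225966042671 + 8426655192876*t + 5867221525503*t^2.
Thus e_{109}(P,Q) = 1765086256695 + 11009793161499*t + 10489055721004*t^2.

1765086256695 + 11009793161499*t + 10489055721004*t^2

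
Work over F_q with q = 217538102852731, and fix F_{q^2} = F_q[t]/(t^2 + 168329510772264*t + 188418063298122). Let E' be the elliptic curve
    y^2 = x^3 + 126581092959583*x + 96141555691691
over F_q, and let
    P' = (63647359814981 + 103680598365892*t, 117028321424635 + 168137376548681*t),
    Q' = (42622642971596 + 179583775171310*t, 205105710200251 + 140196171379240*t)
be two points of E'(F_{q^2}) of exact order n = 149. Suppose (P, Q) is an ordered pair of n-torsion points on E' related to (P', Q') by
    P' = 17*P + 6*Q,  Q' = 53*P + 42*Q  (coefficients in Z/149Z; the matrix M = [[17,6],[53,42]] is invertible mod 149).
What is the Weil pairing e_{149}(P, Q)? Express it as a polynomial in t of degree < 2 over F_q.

201856174713588 + 167428109912450*t

Since e_{149}(P,P)=e_{149}(Q,Q)=1 and e_{149}(Q,P)=e_{149}(P,Q)^{-1}, expanding e_{149}(17*P + 6*Q,53*P + 42*Q) leaves e(P,Q)^det(M).
17*42 - 6*53 = 396; reduced mod 149: det = 98, inverse 111.
Miller loop for e_{149} over F_{217538102852731^2}: bits of 149 = 10010101; 7 double steps + 3 add steps, l/v at each.
So e_{149}(P',Q') = 107978334809432 + 23704035387467*t.
e_{149}(P,Q) = (107978334809432 + 23704035387467*t)^{111} = 201856174713588 + 167428109912450*t.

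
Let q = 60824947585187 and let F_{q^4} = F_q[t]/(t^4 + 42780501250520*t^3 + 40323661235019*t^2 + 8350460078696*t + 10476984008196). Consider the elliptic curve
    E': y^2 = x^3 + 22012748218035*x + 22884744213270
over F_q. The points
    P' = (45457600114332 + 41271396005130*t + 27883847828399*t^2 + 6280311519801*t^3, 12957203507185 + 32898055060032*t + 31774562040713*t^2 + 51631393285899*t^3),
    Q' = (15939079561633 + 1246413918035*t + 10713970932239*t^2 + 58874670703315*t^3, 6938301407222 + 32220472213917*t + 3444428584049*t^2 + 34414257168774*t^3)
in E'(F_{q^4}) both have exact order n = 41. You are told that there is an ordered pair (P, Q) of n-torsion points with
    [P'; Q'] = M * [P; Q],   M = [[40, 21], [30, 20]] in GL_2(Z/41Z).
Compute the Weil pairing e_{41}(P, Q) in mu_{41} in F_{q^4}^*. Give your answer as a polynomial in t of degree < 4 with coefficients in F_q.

The 41-Weil pairing on E[41] over F_{60824947585187} is alternating-bilinear: e_{41}(P',Q') = e_{41}(P,Q)^det(M).
40*20 - 21*30 = 170; reduced mod 41: det = 6, inverse 7.
Run Miller on y^2=x^3+22012748218035*x+22884744213270 over F_{60824947585187}: ladder 101001 (6 bits); e = f_P(D_Q)/f_Q(D_P).
The quotient is 35665256016541 + 487847665193*t + 23031178565424*t^2 + 48247093730635*t^3.
Thus e_{41}(P,Q) = 9318175770935 + 39771004635124*t + 85891705082*t^2 + 643072877576*t^3.

9318175770935 + 39771004635124*t + 85891705082*t^2 + 643072877576*t^3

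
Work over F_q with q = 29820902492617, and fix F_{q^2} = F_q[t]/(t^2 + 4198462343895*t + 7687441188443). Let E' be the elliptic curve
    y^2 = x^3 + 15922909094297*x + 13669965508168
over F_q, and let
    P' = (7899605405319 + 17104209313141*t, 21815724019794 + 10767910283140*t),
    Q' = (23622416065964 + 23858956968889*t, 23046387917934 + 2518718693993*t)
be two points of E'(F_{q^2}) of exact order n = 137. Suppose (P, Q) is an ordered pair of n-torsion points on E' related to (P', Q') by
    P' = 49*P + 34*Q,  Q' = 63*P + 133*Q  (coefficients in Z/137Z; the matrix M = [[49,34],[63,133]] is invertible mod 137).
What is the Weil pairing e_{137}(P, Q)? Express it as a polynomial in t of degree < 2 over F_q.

14868182364000 + 20572172118967*t

Since e_{137}(P,P)=e_{137}(Q,Q)=1 and e_{137}(Q,P)=e_{137}(P,Q)^{-1}, expanding e_{137}(49*P + 34*Q,63*P + 133*Q) leaves e(P,Q)^det(M).
49*133 - 34*63 = 4375; reduced mod 137: det = 128, inverse 76.
Run Miller on y^2=x^3+15922909094297*x+13669965508168 over F_{29820902492617}: ladder 10001001 (8 bits); e = f_P(D_Q)/f_Q(D_P).
f_P(D_Q)/f_Q(D_P) = 26990556383604 + 18374758711285*t.
e_{137}(P,Q) = (26990556383604 + 18374758711285*t)^{76} = 14868182364000 + 20572172118967*t.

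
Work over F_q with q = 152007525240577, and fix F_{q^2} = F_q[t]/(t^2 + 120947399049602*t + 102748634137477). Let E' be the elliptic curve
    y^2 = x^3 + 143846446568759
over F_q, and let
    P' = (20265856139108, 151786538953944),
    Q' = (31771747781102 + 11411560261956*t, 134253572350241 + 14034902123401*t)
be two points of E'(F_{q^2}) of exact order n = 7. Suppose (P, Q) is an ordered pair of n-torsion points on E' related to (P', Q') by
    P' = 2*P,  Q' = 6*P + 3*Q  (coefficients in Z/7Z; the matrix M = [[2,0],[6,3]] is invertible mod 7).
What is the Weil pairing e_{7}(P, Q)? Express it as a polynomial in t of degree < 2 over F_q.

105258867458184 + 93521038351729*t

Alternating bilinearity on E[7] (values in mu_{7} in F_{152007525240577^2}) gives e(P',Q') = e(P,Q)^det(M).
det(M) mod 7 = 6; its inverse in (Z/7)^* is 6 (check: 6*6 mod 7 = 1).
3-bit Miller (111) on E'/F_{152007525240577} with a'=0, b'=143846446568759: accumulate tangent/chord ratios at Q'+S and P'+S'.
So e_{7}(P',Q') = 42126239864722 + 58486486888848*t.
e_{7}(P,Q) = (42126239864722 + 58486486888848*t)^{6} = 105258867458184 + 93521038351729*t.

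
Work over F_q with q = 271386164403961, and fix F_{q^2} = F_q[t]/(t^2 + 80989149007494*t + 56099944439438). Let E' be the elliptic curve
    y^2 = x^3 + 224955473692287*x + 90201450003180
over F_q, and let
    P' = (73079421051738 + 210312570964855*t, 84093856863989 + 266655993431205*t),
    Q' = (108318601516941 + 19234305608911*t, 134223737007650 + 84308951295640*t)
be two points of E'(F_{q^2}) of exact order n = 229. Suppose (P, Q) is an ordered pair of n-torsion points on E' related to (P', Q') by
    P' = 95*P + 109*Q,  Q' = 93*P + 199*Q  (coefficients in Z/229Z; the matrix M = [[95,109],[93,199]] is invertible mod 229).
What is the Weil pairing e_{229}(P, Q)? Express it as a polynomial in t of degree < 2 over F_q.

81766752359587 + 19537997040111*t

Under M = [[95,109],[93,199]] in GL_2(Z/229), e_{229}(P',Q') = e_{229}(P,Q)^(95*199-109*93 mod 229).
det(M) mod 229 = 66; its inverse in (Z/229)^* is 59 (check: 66*59 mod 229 = 1).
Double-and-add over 11100101: 8-1 doublings, 5-1 additions; each step l_{T,T}/v_{2T} or l_{T,P'}/v at Q'+S for random S.
The quotient is 26348460951167 + 154858738214030*t.
Hence e(P,Q) = 81766752359587 + 19537997040111*t in F_{271386164403961^2}^*.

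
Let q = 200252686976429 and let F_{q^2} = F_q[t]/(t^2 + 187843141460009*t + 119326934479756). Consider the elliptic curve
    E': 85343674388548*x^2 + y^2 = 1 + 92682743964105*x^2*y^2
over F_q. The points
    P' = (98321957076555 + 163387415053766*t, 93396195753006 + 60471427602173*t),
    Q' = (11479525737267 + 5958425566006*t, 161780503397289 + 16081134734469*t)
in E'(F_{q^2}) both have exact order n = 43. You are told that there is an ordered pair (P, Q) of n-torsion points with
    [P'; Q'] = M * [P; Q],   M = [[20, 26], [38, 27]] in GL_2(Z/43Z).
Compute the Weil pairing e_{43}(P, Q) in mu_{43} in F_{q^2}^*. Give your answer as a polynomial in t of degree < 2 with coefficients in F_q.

154075477340229 + 116814324913923*t

Under M = [[20,26],[38,27]] in GL_2(Z/43), e_{43}(P',Q') = e_{43}(P,Q)^(20*27-26*38 mod 43).
20*27 - 26*38 = -448; reduced mod 43: det = 25, inverse 31.
Edwards a_E,d_E -> Montgomery A=43371845442194,B=177822226990233 -> Weierstrass 107165588375217,184369697304132 via alpha=63046517554847,beta=48228404350218.
Build f_{43,P'} and f_{43,Q'} via the 6-bit ladder of 43=101011_2; evaluate at shifted divisors; quotient in F_{200252686976429^2}.
The quotient is 76282130681647 + 78428696294199*t.
Finally e_{43}(P,Q) = 154075477340229 + 116814324913923*t.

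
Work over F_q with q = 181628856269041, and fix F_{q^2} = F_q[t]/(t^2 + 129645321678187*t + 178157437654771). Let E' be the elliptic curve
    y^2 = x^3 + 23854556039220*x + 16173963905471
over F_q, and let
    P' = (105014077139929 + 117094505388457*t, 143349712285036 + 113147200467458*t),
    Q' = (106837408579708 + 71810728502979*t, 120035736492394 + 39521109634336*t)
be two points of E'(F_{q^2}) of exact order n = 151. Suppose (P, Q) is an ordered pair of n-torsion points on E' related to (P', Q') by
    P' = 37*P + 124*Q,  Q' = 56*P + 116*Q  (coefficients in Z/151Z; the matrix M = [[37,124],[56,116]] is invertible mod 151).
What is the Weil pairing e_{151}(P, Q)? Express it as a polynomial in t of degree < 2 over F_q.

Alternating bilinearity on E[151] (values in mu_{151} in F_{181628856269041^2}) gives e(P',Q') = e(P,Q)^det(M).
det(M) mod 151 = 66; its inverse in (Z/151)^* is 135 (check: 66*135 mod 151 = 1).
n = 151 = (10010111)_2 (8 bits, wt 5); accumulate f_{151,P'}(Q'+S)/f_{151,P'}(S) along the 7-step ladder.
f_P(D_Q)/f_Q(D_P) = 106820744936793 + 36229639532222*t.
e_{151}(P,Q) = (106820744936793 + 36229639532222*t)^{135} = 74600058946889 + 164257628269433*t.

74600058946889 + 164257628269433*t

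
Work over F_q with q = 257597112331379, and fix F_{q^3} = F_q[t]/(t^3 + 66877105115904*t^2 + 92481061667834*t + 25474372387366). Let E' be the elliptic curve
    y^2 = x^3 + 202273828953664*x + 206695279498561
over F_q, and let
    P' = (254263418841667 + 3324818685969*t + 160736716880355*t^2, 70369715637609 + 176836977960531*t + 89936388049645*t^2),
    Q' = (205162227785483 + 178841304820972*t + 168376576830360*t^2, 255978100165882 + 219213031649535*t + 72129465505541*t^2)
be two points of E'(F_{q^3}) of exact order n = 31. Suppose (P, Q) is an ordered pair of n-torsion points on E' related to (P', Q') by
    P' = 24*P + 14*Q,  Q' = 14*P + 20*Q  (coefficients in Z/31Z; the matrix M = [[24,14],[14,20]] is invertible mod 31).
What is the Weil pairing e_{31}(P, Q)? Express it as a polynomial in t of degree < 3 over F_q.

e_{31}(aP+bQ,cP+dQ) = e_{31}(P,Q)^(ad-bc); with (a,b,c,d)=(24,14,14,20) this gives the det-31 law.
Hence e(P,Q) = e(P',Q')^{25} where 25 = 5^{-1} mod 31.
5-bit Miller (11111) on E'/F_{257597112331379} with a'=202273828953664, b'=206695279498561: accumulate tangent/chord ratios at Q'+S and P'+S'.
So e_{31}(P',Q') = 197620585573336 + 185049031981997*t + 229988329138872*t^2.
Hence e(P,Q) = 48484146803572 + 137772001220560*t + 254227970344146*t^2 in F_{257597112331379^3}^*.

48484146803572 + 137772001220560*t + 254227970344146*t^2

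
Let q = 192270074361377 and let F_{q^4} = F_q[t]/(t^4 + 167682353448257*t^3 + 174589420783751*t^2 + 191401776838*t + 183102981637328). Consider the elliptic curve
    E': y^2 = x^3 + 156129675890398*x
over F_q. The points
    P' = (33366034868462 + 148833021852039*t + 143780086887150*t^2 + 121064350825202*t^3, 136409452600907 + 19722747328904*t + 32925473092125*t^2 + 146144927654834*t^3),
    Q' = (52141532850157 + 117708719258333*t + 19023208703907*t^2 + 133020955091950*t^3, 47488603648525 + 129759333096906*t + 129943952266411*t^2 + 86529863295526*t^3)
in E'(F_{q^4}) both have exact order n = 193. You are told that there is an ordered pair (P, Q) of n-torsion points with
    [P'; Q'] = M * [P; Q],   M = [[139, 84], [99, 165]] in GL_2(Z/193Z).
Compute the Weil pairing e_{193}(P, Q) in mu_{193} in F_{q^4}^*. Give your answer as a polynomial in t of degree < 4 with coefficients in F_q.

160186383147772 + 13334846678480*t + 128329193698433*t^2 + 136138492661275*t^3

Alternating bilinearity on E[193] (values in mu_{193} in F_{192270074361377^4}) gives e(P',Q') = e(P,Q)^det(M).
139*165 - 84*99 = 14619; reduced mod 193: det = 144, inverse 63.
Build f_{193,P'} and f_{193,Q'} via the 8-bit ladder of 193=11000001_2; evaluate at shifted divisors; quotient in F_{192270074361377^4}.
The quotient is 156788247316950 + 127382047693055*t + 119127605683733*t^2 + 40894005528724*t^3.
Hence e(P,Q) = 160186383147772 + 13334846678480*t + 128329193698433*t^2 + 136138492661275*t^3 in F_{192270074361377^4}^*.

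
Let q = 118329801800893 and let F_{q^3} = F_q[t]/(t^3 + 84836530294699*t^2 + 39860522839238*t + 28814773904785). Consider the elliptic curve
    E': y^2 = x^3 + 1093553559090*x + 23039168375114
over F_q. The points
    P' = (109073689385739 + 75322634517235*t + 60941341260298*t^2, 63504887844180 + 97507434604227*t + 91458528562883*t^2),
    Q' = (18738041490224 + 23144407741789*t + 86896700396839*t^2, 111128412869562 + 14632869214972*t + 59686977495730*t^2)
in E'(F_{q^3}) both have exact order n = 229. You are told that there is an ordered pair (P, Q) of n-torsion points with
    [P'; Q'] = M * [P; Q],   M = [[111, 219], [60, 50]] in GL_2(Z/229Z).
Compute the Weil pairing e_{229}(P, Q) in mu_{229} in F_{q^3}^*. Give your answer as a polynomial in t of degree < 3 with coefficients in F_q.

Under M = [[111,219],[60,50]] in GL_2(Z/229), e_{229}(P',Q') = e_{229}(P,Q)^(111*50-219*60 mod 229).
Inverting 196 mod 229: 111. Thus e_{229}(P,Q) = e(P',Q')^{111}.
Miller loop for e_{229} over F_{118329801800893^3}: bits of 229 = 11100101; 7 double steps + 4 add steps, l/v at each.
f_P(D_Q)/f_Q(D_P) = 49512296839501 + 96202039627376*t + 11210859913840*t^2.
Raise to 111: e(P,Q) = 61677083030924 + 47376618212724*t + 100679493254448*t^2 in mu_{229}.

61677083030924 + 47376618212724*t + 100679493254448*t^2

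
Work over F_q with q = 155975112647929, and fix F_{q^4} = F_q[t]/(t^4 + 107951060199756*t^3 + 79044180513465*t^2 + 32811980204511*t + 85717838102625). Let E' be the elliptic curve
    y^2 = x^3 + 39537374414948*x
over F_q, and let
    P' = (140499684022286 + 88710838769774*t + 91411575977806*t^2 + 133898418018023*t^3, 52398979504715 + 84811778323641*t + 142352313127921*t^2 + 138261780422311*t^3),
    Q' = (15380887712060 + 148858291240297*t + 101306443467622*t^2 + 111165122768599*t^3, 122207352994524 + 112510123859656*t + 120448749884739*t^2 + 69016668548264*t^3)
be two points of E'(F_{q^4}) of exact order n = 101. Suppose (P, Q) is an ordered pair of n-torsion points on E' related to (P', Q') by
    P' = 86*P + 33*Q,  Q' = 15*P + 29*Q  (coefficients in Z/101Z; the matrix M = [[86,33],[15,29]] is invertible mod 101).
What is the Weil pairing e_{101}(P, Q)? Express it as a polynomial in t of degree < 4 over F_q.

Since e_{101}(P,P)=e_{101}(Q,Q)=1 and e_{101}(Q,P)=e_{101}(P,Q)^{-1}, expanding e_{101}(86*P + 33*Q,15*P + 29*Q) leaves e(P,Q)^det(M).
Inverting 80 mod 101: 24. Thus e_{101}(P,Q) = e(P',Q')^{24}.
Miller loop for e_{101} over F_{155975112647929^4}: bits of 101 = 1100101; 6 double steps + 3 add steps, l/v at each.
Miller gives e_{101}(P',Q') = 23030837420065 + 103436847636424*t + 99644764679466*t^2 + 38735212310969*t^3 in F_{155975112647929^4}.
e_{101}(P,Q) = (23030837420065 + 103436847636424*t + 99644764679466*t^2 + 38735212310969*t^3)^{24} = 59929594438126 + 39159604162621*t + 17859011576252*t^2 + 142297847814396*t^3.

59929594438126 + 39159604162621*t + 17859011576252*t^2 + 142297847814396*t^3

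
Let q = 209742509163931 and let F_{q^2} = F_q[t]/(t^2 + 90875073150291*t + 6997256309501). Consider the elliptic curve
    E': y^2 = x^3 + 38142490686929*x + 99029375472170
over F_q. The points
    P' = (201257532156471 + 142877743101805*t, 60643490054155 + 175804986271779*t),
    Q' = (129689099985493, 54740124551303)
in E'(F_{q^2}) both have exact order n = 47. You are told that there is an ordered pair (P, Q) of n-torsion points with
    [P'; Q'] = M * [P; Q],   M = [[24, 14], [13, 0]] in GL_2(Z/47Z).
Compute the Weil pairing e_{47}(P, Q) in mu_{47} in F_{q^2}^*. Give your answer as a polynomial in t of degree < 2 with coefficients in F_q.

173278489874513 + 178026089709671*t

The 47-Weil pairing on E[47] over F_{209742509163931} is alternating-bilinear: e_{47}(P',Q') = e_{47}(P,Q)^det(M).
Inverting 6 mod 47: 8. Thus e_{47}(P,Q) = e(P',Q')^{8}.
Miller loop for e_{47} over F_{209742509163931^2}: bits of 47 = 101111; 5 double steps + 4 add steps, l/v at each.
So e_{47}(P',Q') = 117706068992479 + 18947242958419*t.
Finally e_{47}(P,Q) = 173278489874513 + 178026089709671*t.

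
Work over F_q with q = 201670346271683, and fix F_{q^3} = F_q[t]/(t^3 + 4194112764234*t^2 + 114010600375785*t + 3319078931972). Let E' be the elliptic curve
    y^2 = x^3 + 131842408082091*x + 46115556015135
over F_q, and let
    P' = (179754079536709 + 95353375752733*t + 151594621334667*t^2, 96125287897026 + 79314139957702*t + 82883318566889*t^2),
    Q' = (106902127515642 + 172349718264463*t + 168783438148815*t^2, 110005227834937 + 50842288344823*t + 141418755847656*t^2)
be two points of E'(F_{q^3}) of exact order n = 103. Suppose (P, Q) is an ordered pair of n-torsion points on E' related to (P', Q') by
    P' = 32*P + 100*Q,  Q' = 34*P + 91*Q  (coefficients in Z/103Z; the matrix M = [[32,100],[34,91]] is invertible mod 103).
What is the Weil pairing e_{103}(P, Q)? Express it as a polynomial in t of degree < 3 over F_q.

Under M = [[32,100],[34,91]] in GL_2(Z/103), e_{103}(P',Q') = e_{103}(P,Q)^(32*91-100*34 mod 103).
So e_{103}(P,Q) = e_{103}(P',Q')^{42}, since 27*42 = 1 mod 103.
Double-and-add over 1100111: 7-1 doublings, 5-1 additions; each step l_{T,T}/v_{2T} or l_{T,P'}/v at Q'+S for random S.
Miller gives e_{103}(P',Q') = 171160330182890 + 130622259908376*t + 77326307565873*t^2 in F_{201670346271683^3}.
e_{103}(P,Q) = (171160330182890 + 130622259908376*t + 77326307565873*t^2)^{42} = 198737168718465 + 80521715626448*t + 65757505227186*t^2.

198737168718465 + 80521715626448*t + 65757505227186*t^2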